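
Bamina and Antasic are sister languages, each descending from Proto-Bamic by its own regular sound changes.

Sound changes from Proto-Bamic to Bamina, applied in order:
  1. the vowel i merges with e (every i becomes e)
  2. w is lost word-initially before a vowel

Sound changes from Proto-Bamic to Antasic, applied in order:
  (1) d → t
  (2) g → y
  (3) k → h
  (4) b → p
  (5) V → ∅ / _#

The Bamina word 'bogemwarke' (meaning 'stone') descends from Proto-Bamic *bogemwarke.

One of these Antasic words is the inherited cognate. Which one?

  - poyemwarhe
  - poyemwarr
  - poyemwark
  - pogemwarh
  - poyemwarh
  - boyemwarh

Antasic: *bogemwarke > boyemwarke > boyemwarhe > poyemwarhe > poyemwarh  (by unconditioned shift, unconditioned shift, unconditioned shift, apocope)
Only 'poyemwarh' matches the regular Antasic development of *bogemwarke.

poyemwarh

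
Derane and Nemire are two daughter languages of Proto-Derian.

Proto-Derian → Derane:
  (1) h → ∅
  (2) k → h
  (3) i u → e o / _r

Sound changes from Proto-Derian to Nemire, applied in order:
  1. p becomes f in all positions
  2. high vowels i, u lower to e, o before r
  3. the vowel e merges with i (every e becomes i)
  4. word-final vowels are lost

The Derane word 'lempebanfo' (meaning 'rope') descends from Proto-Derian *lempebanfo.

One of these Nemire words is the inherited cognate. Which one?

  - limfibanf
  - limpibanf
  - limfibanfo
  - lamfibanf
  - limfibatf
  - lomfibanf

Nemire: start from *lempebanfo.
  rule 1 (unconditioned shift): lempebanfo → lemfebanfo
  rule 2: no change — lemfebanfo
  rule 3 (vowel merger): lemfebanfo → limfibanfo
  rule 4 (apocope): limfibanfo → limfibanf
  ⇒ Nemire limfibanf

limfibanf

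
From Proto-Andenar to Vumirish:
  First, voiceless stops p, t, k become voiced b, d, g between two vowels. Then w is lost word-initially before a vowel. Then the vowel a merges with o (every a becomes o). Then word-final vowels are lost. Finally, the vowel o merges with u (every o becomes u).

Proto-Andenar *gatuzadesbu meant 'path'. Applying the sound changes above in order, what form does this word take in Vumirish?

guduzudesb

Vumirish: *gatuzadesbu
  gatuzadesbu → gaduzadesbu   [intervocalic voicing]
  gaduzadesbu (rule 2 does not apply)
  gaduzadesbu → goduzodesbu   [vowel merger]
  goduzodesbu → goduzodesb   [apocope]
  goduzodesb → guduzudesb   [vowel merger]
  giving Vumirish guduzudesb.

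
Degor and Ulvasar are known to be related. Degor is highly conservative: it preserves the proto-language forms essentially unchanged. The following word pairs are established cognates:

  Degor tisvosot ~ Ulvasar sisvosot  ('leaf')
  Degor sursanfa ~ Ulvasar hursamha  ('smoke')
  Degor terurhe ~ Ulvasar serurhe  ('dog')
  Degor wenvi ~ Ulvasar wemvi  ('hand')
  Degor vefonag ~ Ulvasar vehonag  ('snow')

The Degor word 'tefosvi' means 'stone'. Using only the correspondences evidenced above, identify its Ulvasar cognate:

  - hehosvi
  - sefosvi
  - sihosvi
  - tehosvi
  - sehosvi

sehosvi

terurhe ~ serurhe — Degor t corresponds to Ulvasar s word-initially before a front vowel.
vefonag ~ vehonag — Degor f corresponds to Ulvasar h between vowels (before a back vowel).
Applying these to Degor 'tefosvi':
  tefosvi → sefosvi   (t→s word-initially before a front vowel)
  sefosvi → sehosvi   (f→h between vowels (before a back vowel))
So the Ulvasar cognate is 'sehosvi'.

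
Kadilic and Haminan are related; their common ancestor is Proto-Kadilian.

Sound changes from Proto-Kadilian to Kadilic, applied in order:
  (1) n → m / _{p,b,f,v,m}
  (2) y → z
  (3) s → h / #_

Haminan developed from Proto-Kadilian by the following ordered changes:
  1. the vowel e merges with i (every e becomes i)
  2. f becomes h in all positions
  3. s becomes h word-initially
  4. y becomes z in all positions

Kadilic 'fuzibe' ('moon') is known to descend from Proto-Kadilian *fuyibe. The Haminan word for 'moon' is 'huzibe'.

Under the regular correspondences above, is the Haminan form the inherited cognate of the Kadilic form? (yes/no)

no

Derive the expected Haminan reflex of *fuyibe:
Haminan: start from *fuyibe.
  rule 1 (vowel merger): fuyibe → fuyibi
  rule 2 (unconditioned shift): fuyibi → huyibi
  rule 3: no change — huyibi
  rule 4 (unconditioned shift): huyibi → huzibi
  ⇒ Haminan huzibi
The regular Haminan reflex would be 'huzibi', but the attested form is 'huzibe'. The correspondence is irregular, so they are not cognates (the Haminan form has a different source).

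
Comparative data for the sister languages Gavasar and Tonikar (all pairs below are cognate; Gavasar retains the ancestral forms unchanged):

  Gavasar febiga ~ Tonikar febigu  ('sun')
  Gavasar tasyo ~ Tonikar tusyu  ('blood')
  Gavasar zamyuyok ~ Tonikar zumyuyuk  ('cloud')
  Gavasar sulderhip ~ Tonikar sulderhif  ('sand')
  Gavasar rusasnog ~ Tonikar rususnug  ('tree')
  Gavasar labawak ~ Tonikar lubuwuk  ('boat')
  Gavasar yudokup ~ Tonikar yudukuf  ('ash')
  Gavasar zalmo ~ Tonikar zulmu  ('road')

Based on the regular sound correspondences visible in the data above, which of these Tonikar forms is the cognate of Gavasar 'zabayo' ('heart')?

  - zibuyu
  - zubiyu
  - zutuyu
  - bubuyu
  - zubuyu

labawak ~ lubuwuk — Gavasar a corresponds to Tonikar u after a consonant, before a labial obstruent.
tasyo ~ tusyu, rusasnog ~ rususnug — Gavasar a corresponds to Tonikar u after a consonant, before a consonant other than r, m, n, p, b, f, v.
tasyo ~ tusyu, zalmo ~ zulmu — Gavasar o corresponds to Tonikar u word-finally.
Applying these to Gavasar 'zabayo':
  zabayo → zubayo   (a→u after a consonant, before a labial obstruent)
  zubayo → zubuyo   (a→u after a consonant, before a consonant other than r, m, n, p, b, f, v)
  zubuyo → zubuyu   (o→u word-finally)
So the Tonikar cognate is 'zubuyu'.

zubuyu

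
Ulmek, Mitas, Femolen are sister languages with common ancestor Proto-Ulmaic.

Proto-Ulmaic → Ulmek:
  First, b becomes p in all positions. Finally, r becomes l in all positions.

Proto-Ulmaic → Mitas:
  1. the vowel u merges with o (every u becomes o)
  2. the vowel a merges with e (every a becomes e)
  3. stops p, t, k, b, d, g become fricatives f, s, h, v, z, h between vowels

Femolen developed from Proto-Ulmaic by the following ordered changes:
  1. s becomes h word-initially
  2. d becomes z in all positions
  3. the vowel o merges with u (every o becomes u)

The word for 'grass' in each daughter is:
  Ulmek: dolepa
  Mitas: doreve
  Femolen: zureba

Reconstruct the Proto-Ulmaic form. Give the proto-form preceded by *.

Position 6: Ulmek has a, Mitas has e, Femolen has a. Ulmek preserves a here (none of its changes turn any other segment into a), so the proto-segment is *a.
Position 5: Ulmek has p, Mitas has v, Femolen has b. Femolen preserves b here (none of its changes turn any other segment into b), so the proto-segment is *b.
Continuing position by position gives *doreba; check it forward:
Ulmek: *doreba
  doreba → dorepa   [unconditioned shift]
  dorepa → dolepa   [unconditioned shift]
  giving Ulmek dolepa.
Mitas: *doreba > dorebe > doreve  (by vowel merger, intervocalic lenition)
Femolen: *doreba > zoreba > zureba  (by unconditioned shift, vowel merger)
No other proto-form is consistent with every reflex, so the reconstruction is *doreba.

*doreba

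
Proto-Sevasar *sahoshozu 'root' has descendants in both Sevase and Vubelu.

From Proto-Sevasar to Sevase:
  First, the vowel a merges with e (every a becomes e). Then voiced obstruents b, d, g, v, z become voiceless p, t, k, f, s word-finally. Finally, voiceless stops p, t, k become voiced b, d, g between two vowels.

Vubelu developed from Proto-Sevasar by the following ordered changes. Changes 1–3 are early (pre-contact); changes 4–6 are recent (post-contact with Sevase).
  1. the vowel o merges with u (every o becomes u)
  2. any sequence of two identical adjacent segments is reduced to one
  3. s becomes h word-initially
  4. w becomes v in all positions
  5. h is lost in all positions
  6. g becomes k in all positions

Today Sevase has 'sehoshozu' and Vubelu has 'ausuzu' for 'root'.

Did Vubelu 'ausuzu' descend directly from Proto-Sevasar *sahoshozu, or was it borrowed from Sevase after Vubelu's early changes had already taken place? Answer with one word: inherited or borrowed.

inherited

If inherited, *sahoshozu would pass through all of Vubelu's changes:
Vubelu: start from *sahoshozu.
  rule 1 (vowel merger): sahoshozu → sahushuzu
  rule 2: no change — sahushuzu
  rule 3 (debuccalisation): sahushuzu → hahushuzu
  rule 4: no change — hahushuzu
  rule 5 (h-loss): hahushuzu → ausuzu
  rule 6: no change — ausuzu
  ⇒ Vubelu ausuzu
If borrowed from Sevase 'sehoshozu' after the early changes, it would undergo only the recent ones:
  rule 4 (unconditioned shift): no change (sehoshozu)
  rule 5 (h-loss): sehoshozu → seosozu
  rule 6 (unconditioned shift): no change (seosozu)
  ⇒ as a loan: seosozu
Vubelu 'ausuzu' matches the inherited outcome exactly, so it is an inherited cognate, not a loan.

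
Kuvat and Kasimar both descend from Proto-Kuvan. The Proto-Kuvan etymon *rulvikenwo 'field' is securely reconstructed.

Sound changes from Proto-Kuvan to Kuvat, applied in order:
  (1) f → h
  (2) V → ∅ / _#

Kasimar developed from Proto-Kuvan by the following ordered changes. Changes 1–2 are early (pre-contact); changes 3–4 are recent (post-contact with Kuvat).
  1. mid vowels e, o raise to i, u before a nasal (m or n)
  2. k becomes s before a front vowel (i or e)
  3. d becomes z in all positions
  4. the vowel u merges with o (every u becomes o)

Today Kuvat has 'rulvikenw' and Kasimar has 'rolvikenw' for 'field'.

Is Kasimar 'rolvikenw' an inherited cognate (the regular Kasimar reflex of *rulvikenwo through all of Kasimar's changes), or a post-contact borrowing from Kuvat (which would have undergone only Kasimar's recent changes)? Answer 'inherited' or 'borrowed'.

borrowed

If inherited, *rulvikenwo would pass through all of Kasimar's changes:
Kasimar: start from *rulvikenwo.
  rule 1 (pre-nasal raising): rulvikenwo → rulvikinwo
  rule 2 (palatalisation): rulvikinwo → rulvisinwo
  rule 3: no change — rulvisinwo
  rule 4 (vowel merger): rulvisinwo → rolvisinwo
  ⇒ Kasimar rolvisinwo
If borrowed from Kuvat 'rulvikenw' after the early changes, it would undergo only the recent ones:
  rule 3 (unconditioned shift): no change (rulvikenw)
  rule 4 (vowel merger): rulvikenw → rolvikenw
  ⇒ as a loan: rolvikenw
Kasimar 'rolvikenw' matches the loan outcome 'rolvikenw', not the inherited 'rolvisinwo' — it skipped the early Kasimar changes, so it was borrowed from Kuvat.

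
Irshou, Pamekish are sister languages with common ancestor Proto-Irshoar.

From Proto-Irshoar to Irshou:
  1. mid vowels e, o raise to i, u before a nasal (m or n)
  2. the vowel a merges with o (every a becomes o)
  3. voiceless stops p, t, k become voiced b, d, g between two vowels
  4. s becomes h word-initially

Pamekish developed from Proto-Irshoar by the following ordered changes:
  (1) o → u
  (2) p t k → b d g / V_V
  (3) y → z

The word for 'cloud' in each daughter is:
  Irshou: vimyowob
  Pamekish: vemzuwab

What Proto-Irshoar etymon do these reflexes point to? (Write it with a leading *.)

*vemyowab

Position 4: Irshou has y, Pamekish has z. Irshou preserves y here (none of its changes turn any other segment into y), so the proto-segment is *y.
Position 7: Irshou has o, Pamekish has a. Pamekish preserves a here (none of its changes turn any other segment into a), so the proto-segment is *a.
Continuing position by position gives *vemyowab; check it forward:
Irshou: start from *vemyowab.
  rule 1 (pre-nasal raising): vemyowab → vimyowab
  rule 2 (vowel merger): vimyowab → vimyowob
  rule 3: no change — vimyowob
  rule 4: no change — vimyowob
  ⇒ Irshou vimyowob
Pamekish: *vemyowab > vemyuwab > vemzuwab  (by vowel merger, unconditioned shift)
Only *vemyowab yields all of Irshou vimyowob, Pamekish vemzuwab.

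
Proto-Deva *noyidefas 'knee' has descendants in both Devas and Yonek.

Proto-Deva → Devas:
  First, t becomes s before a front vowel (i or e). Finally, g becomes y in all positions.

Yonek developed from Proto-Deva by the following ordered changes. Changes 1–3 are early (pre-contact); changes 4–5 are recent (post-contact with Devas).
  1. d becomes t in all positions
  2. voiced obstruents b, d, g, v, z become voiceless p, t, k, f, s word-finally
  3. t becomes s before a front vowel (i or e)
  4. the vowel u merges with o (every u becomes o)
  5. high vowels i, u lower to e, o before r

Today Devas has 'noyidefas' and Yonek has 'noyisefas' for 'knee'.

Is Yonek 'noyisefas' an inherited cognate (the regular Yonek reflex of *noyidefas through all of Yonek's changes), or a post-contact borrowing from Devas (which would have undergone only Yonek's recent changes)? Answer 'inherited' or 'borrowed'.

inherited

If inherited, *noyidefas would pass through all of Yonek's changes:
Yonek: *noyidefas > noyitefas > noyisefas  (by unconditioned shift, palatalisation)
If borrowed from Devas 'noyidefas' after the early changes, it would undergo only the recent ones:
  rule 4 (vowel merger): no change (noyidefas)
  rule 5 (pre-rhotic lowering): no change (noyidefas)
  ⇒ as a loan: noyidefas
Yonek 'noyisefas' matches the inherited outcome exactly, so it is an inherited cognate, not a loan.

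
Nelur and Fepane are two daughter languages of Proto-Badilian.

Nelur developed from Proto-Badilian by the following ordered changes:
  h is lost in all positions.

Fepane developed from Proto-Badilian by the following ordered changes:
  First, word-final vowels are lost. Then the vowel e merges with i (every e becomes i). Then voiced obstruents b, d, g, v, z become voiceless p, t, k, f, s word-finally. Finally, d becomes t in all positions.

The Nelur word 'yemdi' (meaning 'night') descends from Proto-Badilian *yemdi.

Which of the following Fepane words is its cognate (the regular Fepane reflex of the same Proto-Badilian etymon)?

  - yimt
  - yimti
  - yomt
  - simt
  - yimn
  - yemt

yimt

Fepane: *yemdi
  yemdi → yemd   [apocope]
  yemd → yimd   [vowel merger]
  yimd → yimt   [final devoicing]
  yimt (rule 4 does not apply)
  giving Fepane yimt.
The other candidates each miss or misapply at least one Fepane change.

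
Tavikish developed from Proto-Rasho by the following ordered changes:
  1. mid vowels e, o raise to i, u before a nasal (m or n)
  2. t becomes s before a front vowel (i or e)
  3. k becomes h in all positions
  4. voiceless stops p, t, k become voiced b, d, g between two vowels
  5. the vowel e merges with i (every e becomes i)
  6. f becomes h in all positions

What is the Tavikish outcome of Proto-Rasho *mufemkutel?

Tavikish: start from *mufemkutel.
  rule 1 (pre-nasal raising): mufemkutel → mufimkutel
  rule 2 (palatalisation): mufimkutel → mufimkusel
  rule 3 (unconditioned shift): mufimkusel → mufimhusel
  rule 4: no change — mufimhusel
  rule 5 (vowel merger): mufimhusel → mufimhusil
  rule 6 (unconditioned shift): mufimhusil → muhimhusil
  ⇒ Tavikish muhimhusil

muhimhusil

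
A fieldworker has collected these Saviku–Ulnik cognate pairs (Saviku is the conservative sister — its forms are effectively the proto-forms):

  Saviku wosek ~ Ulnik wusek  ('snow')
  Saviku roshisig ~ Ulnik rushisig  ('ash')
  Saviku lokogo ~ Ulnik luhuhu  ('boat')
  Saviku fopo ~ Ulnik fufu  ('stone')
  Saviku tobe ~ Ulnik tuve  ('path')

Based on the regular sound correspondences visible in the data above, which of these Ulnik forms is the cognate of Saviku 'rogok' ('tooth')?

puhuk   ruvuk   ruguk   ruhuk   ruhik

wosek ~ wusek, roshisig ~ rushisig — Saviku o corresponds to Ulnik u after a consonant, before a consonant other than r, m, n, p, b, f, v.
lokogo ~ luhuhu — Saviku g corresponds to Ulnik h between vowels (before a back vowel).
Applying these to Saviku 'rogok':
  rogok → rugok   (o→u after a consonant, before a consonant other than r, m, n, p, b, f, v)
  rugok → ruhok   (g→h between vowels (before a back vowel))
  ruhok → ruhuk   (o→u after a consonant, before a consonant other than r, m, n, p, b, f, v)
So the Ulnik cognate is 'ruhuk'.

ruhuk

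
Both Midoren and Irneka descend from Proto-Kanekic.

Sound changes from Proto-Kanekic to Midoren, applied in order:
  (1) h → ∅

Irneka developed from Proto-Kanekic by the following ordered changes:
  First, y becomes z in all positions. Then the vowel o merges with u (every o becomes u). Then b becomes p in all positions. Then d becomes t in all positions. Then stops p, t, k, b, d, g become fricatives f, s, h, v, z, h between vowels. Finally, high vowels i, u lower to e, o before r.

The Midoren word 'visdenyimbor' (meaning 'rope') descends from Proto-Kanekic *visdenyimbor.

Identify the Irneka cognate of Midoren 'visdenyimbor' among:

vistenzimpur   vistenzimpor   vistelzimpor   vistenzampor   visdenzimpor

Irneka: *visdenyimbor > visdenzimbor > visdenzimbur > visdenzimpur > vistenzimpur > vistenzimpor  (by unconditioned shift, vowel merger, unconditioned shift, unconditioned shift, pre-rhotic lowering)
Among the options, 'vistenzimpor' alone shows every Irneka change applied in order.

vistenzimpor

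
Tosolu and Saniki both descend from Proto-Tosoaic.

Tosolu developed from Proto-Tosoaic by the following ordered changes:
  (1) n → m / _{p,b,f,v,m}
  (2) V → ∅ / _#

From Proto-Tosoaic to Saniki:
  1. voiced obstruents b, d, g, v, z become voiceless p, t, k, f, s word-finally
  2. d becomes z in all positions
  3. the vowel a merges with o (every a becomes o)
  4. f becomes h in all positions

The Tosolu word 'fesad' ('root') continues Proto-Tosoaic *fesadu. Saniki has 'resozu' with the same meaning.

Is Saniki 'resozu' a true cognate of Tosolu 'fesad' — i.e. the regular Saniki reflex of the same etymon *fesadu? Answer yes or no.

no

Derive the expected Saniki reflex of *fesadu:
Saniki: *fesadu > fesazu > fesozu > hesozu  (by unconditioned shift, vowel merger, unconditioned shift)
The regular Saniki reflex would be 'hesozu', but the attested form is 'resozu'. The correspondence is irregular, so they are not cognates (the Saniki form has a different source).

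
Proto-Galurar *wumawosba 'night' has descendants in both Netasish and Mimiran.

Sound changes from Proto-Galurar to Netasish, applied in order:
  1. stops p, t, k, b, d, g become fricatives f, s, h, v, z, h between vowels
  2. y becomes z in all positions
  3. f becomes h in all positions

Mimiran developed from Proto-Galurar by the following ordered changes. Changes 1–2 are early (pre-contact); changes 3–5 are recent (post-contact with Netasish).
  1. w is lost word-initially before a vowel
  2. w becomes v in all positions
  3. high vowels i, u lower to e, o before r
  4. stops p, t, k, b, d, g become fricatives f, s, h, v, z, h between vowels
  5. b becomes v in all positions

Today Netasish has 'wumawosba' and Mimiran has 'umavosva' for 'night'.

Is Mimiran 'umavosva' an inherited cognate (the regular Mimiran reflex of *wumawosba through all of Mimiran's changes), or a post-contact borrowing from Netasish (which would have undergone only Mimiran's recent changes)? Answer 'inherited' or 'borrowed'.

If inherited, *wumawosba would pass through all of Mimiran's changes:
Mimiran: start from *wumawosba.
  rule 1 (glide loss): wumawosba → umawosba
  rule 2 (unconditioned shift): umawosba → umavosba
  rule 3: no change — umavosba
  rule 4: no change — umavosba
  rule 5 (unconditioned shift): umavosba → umavosva
  ⇒ Mimiran umavosva
If borrowed from Netasish 'wumawosba' after the early changes, it would undergo only the recent ones:
  rule 3 (pre-rhotic lowering): no change (wumawosba)
  rule 4 (intervocalic lenition): no change (wumawosba)
  rule 5 (unconditioned shift): wumawosba → wumawosva
  ⇒ as a loan: wumawosva
Mimiran 'umavosva' matches the inherited outcome exactly, so it is an inherited cognate, not a loan.

inherited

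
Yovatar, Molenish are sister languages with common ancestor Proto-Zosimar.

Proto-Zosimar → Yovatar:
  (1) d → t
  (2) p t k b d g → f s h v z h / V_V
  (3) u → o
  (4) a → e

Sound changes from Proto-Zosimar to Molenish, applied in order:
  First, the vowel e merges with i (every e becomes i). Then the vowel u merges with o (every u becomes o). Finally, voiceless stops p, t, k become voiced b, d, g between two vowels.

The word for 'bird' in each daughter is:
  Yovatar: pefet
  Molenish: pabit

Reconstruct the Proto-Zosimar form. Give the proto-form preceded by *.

*papet

Position 3: Yovatar has f, Molenish has b. Taking the neighbouring segments as reconstructed: Yovatar f could go back to *p or *f; Molenish b could go back to *p or *b — the one source consistent with every daughter is *p.
Position 4: Yovatar has e, Molenish has i. Taking the neighbouring segments as reconstructed: Yovatar e could go back to *a or *e; Molenish i could go back to *e or *i — the one source consistent with every daughter is *e.
Verify the candidate proto-form against each daughter:
Yovatar: *papet > pafet > pefet  (by intervocalic lenition, vowel merger)
Molenish: start from *papet.
  rule 1 (vowel merger): papet → papit
  rule 2: no change — papit
  rule 3 (intervocalic voicing): papit → pabit
  ⇒ Molenish pabit
Only *papet yields all of Yovatar pefet, Molenish pabit.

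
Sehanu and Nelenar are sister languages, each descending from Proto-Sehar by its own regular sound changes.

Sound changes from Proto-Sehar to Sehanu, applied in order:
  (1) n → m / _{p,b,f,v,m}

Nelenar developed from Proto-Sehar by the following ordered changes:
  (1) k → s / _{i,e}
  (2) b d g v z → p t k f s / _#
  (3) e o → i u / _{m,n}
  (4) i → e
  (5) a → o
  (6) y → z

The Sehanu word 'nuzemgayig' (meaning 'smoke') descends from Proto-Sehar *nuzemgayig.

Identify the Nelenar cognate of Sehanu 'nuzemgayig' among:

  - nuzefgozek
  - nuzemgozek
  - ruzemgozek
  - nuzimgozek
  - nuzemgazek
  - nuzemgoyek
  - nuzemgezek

nuzemgozek

Nelenar: *nuzemgayig > nuzemgayik > nuzimgayik > nuzemgayek > nuzemgoyek > nuzemgozek  (by final devoicing, pre-nasal raising, vowel merger, vowel merger, unconditioned shift)
The other candidates each miss or misapply at least one Nelenar change.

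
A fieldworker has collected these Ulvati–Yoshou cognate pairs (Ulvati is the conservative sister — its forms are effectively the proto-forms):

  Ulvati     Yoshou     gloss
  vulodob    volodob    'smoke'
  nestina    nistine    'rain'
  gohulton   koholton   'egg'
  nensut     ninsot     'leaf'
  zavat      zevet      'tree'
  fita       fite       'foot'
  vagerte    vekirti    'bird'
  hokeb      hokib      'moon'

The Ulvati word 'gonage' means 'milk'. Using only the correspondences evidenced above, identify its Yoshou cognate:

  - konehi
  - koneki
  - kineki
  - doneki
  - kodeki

koneki

gohulton ~ koholton — Ulvati g corresponds to Yoshou k word-initially before a back vowel.
zavat ~ zevet, vagerte ~ vekirti — Ulvati a corresponds to Yoshou e after a consonant, before a consonant other than r, m, n, p, b, f, v.
vagerte ~ vekirti — Ulvati g corresponds to Yoshou k between vowels (before a front vowel).
vagerte ~ vekirti — Ulvati e corresponds to Yoshou i word-finally.
Applying these to Ulvati 'gonage':
  gonage → konage   (g→k word-initially before a back vowel)
  konage → konege   (a→e after a consonant, before a consonant other than r, m, n, p, b, f, v)
  konege → koneke   (g→k between vowels (before a front vowel))
  koneke → koneki   (e→i word-finally)
So the Yoshou cognate is 'koneki'.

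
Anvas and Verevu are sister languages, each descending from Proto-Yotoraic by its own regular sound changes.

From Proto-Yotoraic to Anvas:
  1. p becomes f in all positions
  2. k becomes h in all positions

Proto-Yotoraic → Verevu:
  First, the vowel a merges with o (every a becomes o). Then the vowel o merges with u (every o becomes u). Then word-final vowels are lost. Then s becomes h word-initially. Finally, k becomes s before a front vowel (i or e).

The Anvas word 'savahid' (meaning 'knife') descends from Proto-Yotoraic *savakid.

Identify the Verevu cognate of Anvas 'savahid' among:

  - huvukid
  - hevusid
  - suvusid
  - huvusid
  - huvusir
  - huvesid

Verevu: *savakid > sovokid > suvukid > huvukid > huvusid  (by vowel merger, vowel merger, debuccalisation, palatalisation)

huvusid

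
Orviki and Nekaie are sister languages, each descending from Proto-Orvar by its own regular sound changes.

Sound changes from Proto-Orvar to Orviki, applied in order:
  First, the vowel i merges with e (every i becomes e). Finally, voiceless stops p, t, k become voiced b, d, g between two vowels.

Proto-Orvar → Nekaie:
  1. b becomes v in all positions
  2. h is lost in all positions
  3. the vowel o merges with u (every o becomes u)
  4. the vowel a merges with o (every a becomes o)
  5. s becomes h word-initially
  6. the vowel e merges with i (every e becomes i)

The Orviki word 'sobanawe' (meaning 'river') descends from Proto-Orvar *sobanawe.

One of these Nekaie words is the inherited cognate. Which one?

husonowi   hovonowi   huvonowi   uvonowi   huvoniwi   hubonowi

huvonowi

Nekaie: *sobanawe
  sobanawe → sovanawe   [unconditioned shift]
  sovanawe (rule 2 does not apply)
  sovanawe → suvanawe   [vowel merger]
  suvanawe → suvonowe   [vowel merger]
  suvonowe → huvonowe   [debuccalisation]
  huvonowe → huvonowi   [vowel merger]
  giving Nekaie huvonowi.
Among the options, 'huvonowi' alone shows every Nekaie change applied in order.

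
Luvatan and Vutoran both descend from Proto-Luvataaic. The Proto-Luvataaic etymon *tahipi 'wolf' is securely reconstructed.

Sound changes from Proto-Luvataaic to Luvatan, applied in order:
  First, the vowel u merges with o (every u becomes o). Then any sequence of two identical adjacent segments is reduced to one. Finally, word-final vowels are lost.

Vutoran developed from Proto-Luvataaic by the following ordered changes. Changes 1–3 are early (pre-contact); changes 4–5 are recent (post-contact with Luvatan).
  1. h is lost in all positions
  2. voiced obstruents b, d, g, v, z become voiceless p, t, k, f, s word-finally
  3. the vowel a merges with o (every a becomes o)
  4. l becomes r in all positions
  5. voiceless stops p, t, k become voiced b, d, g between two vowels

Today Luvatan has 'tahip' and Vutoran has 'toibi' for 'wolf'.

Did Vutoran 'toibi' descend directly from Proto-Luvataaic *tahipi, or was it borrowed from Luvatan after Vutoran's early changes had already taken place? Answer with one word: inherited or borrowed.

inherited

If inherited, *tahipi would pass through all of Vutoran's changes:
Vutoran: start from *tahipi.
  rule 1 (h-loss): tahipi → taipi
  rule 2: no change — taipi
  rule 3 (vowel merger): taipi → toipi
  rule 4: no change — toipi
  rule 5 (intervocalic voicing): toipi → toibi
  ⇒ Vutoran toibi
If borrowed from Luvatan 'tahip' after the early changes, it would undergo only the recent ones:
  rule 4 (unconditioned shift): no change (tahip)
  rule 5 (intervocalic voicing): no change (tahip)
  ⇒ as a loan: tahip
Vutoran 'toibi' matches the inherited outcome exactly, so it is an inherited cognate, not a loan.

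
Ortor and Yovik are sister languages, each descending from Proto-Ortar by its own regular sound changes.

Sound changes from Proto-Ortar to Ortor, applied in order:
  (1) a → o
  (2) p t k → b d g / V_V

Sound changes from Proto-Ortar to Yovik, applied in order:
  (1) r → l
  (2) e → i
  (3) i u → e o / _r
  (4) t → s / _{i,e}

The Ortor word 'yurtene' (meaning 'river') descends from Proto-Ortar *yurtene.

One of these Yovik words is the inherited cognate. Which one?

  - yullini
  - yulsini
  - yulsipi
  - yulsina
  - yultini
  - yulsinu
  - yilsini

yulsini

Yovik: *yurtene
  yurtene → yultene   [unconditioned shift]
  yultene → yultini   [vowel merger]
  yultini (rule 3 does not apply)
  yultini → yulsini   [palatalisation]
  giving Yovik yulsini.
Among the options, 'yulsini' alone shows every Yovik change applied in order.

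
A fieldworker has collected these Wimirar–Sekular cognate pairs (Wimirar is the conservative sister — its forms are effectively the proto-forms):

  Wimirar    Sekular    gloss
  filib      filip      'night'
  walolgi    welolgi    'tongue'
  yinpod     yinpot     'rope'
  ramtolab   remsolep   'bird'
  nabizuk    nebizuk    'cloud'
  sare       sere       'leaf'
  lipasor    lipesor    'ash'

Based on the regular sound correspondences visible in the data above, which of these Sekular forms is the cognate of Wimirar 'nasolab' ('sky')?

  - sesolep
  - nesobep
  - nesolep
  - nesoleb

nesolep

walolgi ~ welolgi, lipasor ~ lipesor — Wimirar a corresponds to Sekular e after a consonant, before a consonant other than r, m, n, p, b, f, v.
ramtolab ~ remsolep, nabizuk ~ nebizuk — Wimirar a corresponds to Sekular e after a consonant, before a labial obstruent.
filib ~ filip, ramtolab ~ remsolep — Wimirar b corresponds to Sekular p word-finally.
Applying these to Wimirar 'nasolab':
  nasolab → nesolab   (a→e after a consonant, before a consonant other than r, m, n, p, b, f, v)
  nesolab → nesoleb   (a→e after a consonant, before a labial obstruent)
  nesoleb → nesolep   (b→p word-finally)
So the Sekular cognate is 'nesolep'.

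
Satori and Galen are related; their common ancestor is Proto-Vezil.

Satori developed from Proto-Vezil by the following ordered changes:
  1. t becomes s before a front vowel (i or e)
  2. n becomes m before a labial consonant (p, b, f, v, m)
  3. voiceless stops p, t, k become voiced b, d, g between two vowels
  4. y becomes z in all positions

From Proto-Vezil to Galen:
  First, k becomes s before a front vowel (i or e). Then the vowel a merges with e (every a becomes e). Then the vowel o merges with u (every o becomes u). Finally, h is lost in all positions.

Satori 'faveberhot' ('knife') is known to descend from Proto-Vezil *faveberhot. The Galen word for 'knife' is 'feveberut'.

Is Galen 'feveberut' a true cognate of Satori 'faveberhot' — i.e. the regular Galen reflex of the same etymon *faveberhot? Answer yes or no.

yes

Derive the expected Galen reflex of *faveberhot:
Galen: *faveberhot
  faveberhot (rule 1 does not apply)
  faveberhot → feveberhot   [vowel merger]
  feveberhot → feveberhut   [vowel merger]
  feveberhut → feveberut   [h-loss]
  giving Galen feveberut.
Galen 'feveberut' matches the regular reflex exactly, so the pair is cognate.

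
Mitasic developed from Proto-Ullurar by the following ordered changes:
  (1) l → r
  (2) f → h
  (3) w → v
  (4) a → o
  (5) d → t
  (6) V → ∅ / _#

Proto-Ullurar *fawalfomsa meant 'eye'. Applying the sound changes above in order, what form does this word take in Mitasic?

hovorhoms

Mitasic: start from *fawalfomsa.
  rule 1 (unconditioned shift): fawalfomsa → fawarfomsa
  rule 2 (unconditioned shift): fawarfomsa → hawarhomsa
  rule 3 (unconditioned shift): hawarhomsa → havarhomsa
  rule 4 (vowel merger): havarhomsa → hovorhomso
  rule 5: no change — hovorhomso
  rule 6 (apocope): hovorhomso → hovorhoms
  ⇒ Mitasic hovorhoms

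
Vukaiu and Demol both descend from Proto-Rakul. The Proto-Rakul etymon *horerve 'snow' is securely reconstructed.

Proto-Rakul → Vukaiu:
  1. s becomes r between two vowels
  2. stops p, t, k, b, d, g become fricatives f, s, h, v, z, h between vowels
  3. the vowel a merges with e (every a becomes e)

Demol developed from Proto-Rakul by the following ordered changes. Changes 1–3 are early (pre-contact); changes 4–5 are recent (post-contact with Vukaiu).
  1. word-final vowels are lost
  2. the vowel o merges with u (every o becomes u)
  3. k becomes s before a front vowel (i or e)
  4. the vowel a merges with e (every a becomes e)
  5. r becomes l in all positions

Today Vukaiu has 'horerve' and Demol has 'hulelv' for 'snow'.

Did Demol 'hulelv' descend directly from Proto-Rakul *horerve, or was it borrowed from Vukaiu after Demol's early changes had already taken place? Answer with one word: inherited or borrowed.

If inherited, *horerve would pass through all of Demol's changes:
Demol: *horerve > horerv > hurerv > hulelv  (by apocope, vowel merger, unconditioned shift)
If borrowed from Vukaiu 'horerve' after the early changes, it would undergo only the recent ones:
  rule 4 (vowel merger): no change (horerve)
  rule 5 (unconditioned shift): horerve → holelve
  ⇒ as a loan: holelve
Demol 'hulelv' matches the inherited outcome exactly, so it is an inherited cognate, not a loan.

inherited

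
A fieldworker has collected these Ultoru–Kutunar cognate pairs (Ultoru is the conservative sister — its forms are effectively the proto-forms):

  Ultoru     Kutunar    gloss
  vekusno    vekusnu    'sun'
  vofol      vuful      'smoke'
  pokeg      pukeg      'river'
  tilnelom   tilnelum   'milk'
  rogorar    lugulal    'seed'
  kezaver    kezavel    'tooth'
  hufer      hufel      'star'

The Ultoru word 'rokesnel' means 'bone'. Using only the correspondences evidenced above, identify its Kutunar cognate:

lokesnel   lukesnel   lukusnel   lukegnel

lukesnel

rogorar ~ lugulal — Ultoru r corresponds to Kutunar l word-initially before a back vowel.
vofol ~ vuful, pokeg ~ pukeg — Ultoru o corresponds to Kutunar u after a consonant, before a consonant other than r, m, n, p, b, f, v.
Applying these to Ultoru 'rokesnel':
  rokesnel → lokesnel   (r→l word-initially before a back vowel)
  lokesnel → lukesnel   (o→u after a consonant, before a consonant other than r, m, n, p, b, f, v)
So the Kutunar cognate is 'lukesnel'.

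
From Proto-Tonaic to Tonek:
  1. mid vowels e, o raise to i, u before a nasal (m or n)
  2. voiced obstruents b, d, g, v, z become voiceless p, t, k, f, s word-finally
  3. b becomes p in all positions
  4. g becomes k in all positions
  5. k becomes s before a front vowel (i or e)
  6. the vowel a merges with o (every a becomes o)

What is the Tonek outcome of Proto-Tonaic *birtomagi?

pirtumosi

Tonek: *birtomagi
  birtomagi → birtumagi   [pre-nasal raising]
  birtumagi (rule 2 does not apply)
  birtumagi → pirtumagi   [unconditioned shift]
  pirtumagi → pirtumaki   [unconditioned shift]
  pirtumaki → pirtumasi   [palatalisation]
  pirtumasi → pirtumosi   [vowel merger]
  giving Tonek pirtumosi.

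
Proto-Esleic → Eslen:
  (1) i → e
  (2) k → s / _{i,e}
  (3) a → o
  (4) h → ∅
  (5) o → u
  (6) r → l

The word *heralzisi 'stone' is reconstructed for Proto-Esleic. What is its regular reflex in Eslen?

Eslen: *heralzisi > heralzese > herolzese > erolzese > erulzese > elulzese  (by vowel merger, vowel merger, h-loss, vowel merger, unconditioned shift)

elulzese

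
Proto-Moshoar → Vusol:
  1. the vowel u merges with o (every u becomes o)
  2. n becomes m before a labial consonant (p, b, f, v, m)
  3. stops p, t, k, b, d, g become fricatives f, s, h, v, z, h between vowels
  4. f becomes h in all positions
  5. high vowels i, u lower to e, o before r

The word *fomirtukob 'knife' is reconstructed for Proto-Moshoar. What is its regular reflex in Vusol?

homertohob

Vusol: *fomirtukob > fomirtokob > fomirtohob > homirtohob > homertohob  (by vowel merger, intervocalic lenition, unconditioned shift, pre-rhotic lowering)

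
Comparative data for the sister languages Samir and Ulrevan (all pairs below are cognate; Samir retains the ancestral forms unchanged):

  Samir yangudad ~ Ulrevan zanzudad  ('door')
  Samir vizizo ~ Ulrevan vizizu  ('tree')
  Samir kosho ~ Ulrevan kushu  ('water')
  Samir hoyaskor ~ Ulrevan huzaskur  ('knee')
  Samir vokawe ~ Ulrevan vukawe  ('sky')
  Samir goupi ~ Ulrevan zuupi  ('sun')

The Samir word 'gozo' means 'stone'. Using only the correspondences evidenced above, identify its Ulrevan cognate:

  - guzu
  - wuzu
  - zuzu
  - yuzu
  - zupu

zuzu

goupi ~ zuupi — Samir g corresponds to Ulrevan z word-initially before a back vowel.
kosho ~ kushu, hoyaskor ~ huzaskur — Samir o corresponds to Ulrevan u after a consonant, before a consonant other than r, m, n, p, b, f, v.
vizizo ~ vizizu, kosho ~ kushu — Samir o corresponds to Ulrevan u word-finally.
Applying these to Samir 'gozo':
  gozo → zozo   (g→z word-initially before a back vowel)
  zozo → zuzo   (o→u after a consonant, before a consonant other than r, m, n, p, b, f, v)
  zuzo → zuzu   (o→u word-finally)
So the Ulrevan cognate is 'zuzu'.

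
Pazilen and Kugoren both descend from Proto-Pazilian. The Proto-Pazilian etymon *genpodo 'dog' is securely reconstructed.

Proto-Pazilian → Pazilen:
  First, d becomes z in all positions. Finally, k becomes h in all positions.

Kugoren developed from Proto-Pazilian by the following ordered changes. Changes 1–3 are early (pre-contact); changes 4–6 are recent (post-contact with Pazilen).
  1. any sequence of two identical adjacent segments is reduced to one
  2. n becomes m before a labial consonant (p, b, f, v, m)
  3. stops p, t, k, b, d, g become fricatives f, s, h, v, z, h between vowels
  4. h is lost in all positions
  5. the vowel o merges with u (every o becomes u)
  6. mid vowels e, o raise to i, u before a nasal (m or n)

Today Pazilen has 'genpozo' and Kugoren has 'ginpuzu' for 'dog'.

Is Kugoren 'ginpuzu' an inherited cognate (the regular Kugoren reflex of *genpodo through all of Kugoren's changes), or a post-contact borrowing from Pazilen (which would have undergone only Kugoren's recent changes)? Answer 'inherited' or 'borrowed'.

If inherited, *genpodo would pass through all of Kugoren's changes:
Kugoren: start from *genpodo.
  rule 1: no change — genpodo
  rule 2 (nasal place assimilation): genpodo → gempodo
  rule 3 (intervocalic lenition): gempodo → gempozo
  rule 4: no change — gempozo
  rule 5 (vowel merger): gempozo → gempuzu
  rule 6 (pre-nasal raising): gempuzu → gimpuzu
  ⇒ Kugoren gimpuzu
If borrowed from Pazilen 'genpozo' after the early changes, it would undergo only the recent ones:
  rule 4 (h-loss): no change (genpozo)
  rule 5 (vowel merger): genpozo → genpuzu
  rule 6 (pre-nasal raising): genpuzu → ginpuzu
  ⇒ as a loan: ginpuzu
Kugoren 'ginpuzu' matches the loan outcome 'ginpuzu', not the inherited 'gimpuzu' — it skipped the early Kugoren changes, so it was borrowed from Pazilen.

borrowed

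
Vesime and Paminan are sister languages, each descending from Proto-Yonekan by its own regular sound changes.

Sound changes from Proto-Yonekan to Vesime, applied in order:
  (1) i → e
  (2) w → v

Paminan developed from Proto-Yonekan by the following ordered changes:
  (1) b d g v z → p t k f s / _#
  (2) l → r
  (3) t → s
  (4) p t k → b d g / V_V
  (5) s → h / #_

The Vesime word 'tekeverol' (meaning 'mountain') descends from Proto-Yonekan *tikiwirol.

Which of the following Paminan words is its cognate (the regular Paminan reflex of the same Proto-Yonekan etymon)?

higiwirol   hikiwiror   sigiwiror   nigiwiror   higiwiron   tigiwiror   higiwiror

Paminan: *tikiwirol > tikiwiror > sikiwiror > sigiwiror > higiwiror  (by unconditioned shift, unconditioned shift, intervocalic voicing, debuccalisation)
The other candidates each miss or misapply at least one Paminan change.

higiwiror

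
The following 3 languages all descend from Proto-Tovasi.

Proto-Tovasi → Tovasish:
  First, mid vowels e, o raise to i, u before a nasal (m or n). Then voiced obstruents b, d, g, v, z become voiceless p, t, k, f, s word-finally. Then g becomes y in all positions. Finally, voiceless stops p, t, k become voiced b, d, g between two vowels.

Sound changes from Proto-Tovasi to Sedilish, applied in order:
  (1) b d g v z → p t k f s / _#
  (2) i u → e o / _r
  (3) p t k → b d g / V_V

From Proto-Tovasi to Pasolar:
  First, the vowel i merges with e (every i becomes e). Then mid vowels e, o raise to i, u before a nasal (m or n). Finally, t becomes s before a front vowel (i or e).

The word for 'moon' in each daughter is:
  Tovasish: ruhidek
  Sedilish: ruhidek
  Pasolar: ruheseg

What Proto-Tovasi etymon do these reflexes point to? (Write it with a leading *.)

*ruhiteg

Position 7: Tovasish has k, Sedilish has k, Pasolar has g. Pasolar preserves g here (none of its changes turn any other segment into g), so the proto-segment is *g.
Position 4: Tovasish has i, Sedilish has i, Pasolar has e. Sedilish preserves i here (none of its changes turn any other segment into i), so the proto-segment is *i.
Verify the candidate proto-form against each daughter:
Tovasish: *ruhiteg > ruhitek > ruhidek  (by final devoicing, intervocalic voicing)
Sedilish: start from *ruhiteg.
  rule 1 (final devoicing): ruhiteg → ruhitek
  rule 2: no change — ruhitek
  rule 3 (intervocalic voicing): ruhitek → ruhidek
  ⇒ Sedilish ruhidek
Pasolar: start from *ruhiteg.
  rule 1 (vowel merger): ruhiteg → ruheteg
  rule 2: no change — ruheteg
  rule 3 (palatalisation): ruheteg → ruheseg
  ⇒ Pasolar ruheseg
Only *ruhiteg yields all of Tovasish ruhidek, Sedilish ruhidek, Pasolar ruheseg.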